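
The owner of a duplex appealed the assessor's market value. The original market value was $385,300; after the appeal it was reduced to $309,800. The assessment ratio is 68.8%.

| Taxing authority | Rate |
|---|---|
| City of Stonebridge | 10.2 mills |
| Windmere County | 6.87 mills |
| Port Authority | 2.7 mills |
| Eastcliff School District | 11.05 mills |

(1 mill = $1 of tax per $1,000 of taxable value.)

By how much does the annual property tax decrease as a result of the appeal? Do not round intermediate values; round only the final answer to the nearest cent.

$1,600.91

Old assessed value = $385,300 × 0.688 = $265,086.4
New assessed value = $309,800 × 0.688 = $213,142.4
Combined rate = 0.0102 + 0.00687 + 0.0027 + 0.01105 = 0.03082
Old tax = $265,086.4 × 0.03082 = $8,169.962848
New tax = $213,142.4 × 0.03082 = $6,569.048768
Reduction = $8,169.962848 − $6,569.048768 = $1,600.91408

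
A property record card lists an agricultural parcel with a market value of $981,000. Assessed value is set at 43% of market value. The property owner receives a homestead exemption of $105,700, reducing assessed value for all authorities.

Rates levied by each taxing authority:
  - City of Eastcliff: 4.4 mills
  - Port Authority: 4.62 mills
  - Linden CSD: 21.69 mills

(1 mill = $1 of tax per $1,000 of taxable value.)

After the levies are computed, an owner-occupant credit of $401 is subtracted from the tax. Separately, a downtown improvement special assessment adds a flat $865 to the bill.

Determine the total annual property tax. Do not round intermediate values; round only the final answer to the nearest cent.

Assessed value = $981,000 × 0.43 = $421,830
Taxable value = $421,830 − $105,700 = $316,130
City of Eastcliff: $316,130 × 0.0044 = $1,390.972
Port Authority: $316,130 × 0.00462 = $1,460.5206
Linden CSD: $316,130 × 0.02169 = $6,856.8597
Levies subtotal = $9,708.3523
After credit = $9,708.3523 − $401 = $9,307.3523
Total = $9,307.3523 + $865 = $10,172.3523

$10,172.35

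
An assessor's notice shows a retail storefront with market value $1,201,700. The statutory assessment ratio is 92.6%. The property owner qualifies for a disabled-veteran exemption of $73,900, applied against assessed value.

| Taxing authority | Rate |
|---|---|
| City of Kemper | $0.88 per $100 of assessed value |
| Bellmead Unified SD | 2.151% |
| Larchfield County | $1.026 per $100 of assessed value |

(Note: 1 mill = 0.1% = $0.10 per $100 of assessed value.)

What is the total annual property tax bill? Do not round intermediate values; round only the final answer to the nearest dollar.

Assessed value = $1,201,700 × 0.926 = $1,112,774.2
Taxable value = $1,112,774.2 − $73,900 = $1,038,874.2
City of Kemper: $1,038,874.2 × 0.0088 = $9,142.09296
Bellmead Unified SD: $1,038,874.2 × 0.02151 = $22,346.184042
Larchfield County: $1,038,874.2 × 0.01026 = $10,658.849292
Total = $42,147.126294

$42,147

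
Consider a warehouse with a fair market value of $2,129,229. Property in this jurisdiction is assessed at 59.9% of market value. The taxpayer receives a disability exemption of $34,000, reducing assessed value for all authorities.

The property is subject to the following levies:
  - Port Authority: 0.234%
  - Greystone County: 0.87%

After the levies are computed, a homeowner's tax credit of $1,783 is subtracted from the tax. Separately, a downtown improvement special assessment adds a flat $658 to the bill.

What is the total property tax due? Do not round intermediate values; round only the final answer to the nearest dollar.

Assessed value = $2,129,229 × 0.599 = $1,275,408.171
Taxable value = $1,275,408.171 − $34,000 = $1,241,408.171
Port Authority: $1,241,408.171 × 0.00234 = $2,904.89512014
Greystone County: $1,241,408.171 × 0.0087 = $10,800.2510877
Levies subtotal = $13,705.14620784
After credit = $13,705.14620784 − $1,783 = $11,922.14620784
Total = $11,922.14620784 + $658 = $12,580.14620784

$12,580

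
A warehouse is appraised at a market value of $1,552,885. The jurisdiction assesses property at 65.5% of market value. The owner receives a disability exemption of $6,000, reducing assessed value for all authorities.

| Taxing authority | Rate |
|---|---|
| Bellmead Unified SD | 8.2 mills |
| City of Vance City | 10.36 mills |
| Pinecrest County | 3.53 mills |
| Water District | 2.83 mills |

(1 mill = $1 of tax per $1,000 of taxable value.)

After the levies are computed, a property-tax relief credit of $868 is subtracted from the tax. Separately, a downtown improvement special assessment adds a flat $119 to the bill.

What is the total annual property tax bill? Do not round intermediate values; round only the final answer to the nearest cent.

Assessed value = $1,552,885 × 0.655 = $1,017,139.675
Taxable value = $1,017,139.675 − $6,000 = $1,011,139.675
Bellmead Unified SD: $1,011,139.675 × 0.0082 = $8,291.345335
City of Vance City: $1,011,139.675 × 0.01036 = $10,475.407033
Pinecrest County: $1,011,139.675 × 0.00353 = $3,569.32305275
Water District: $1,011,139.675 × 0.00283 = $2,861.52528025
Levies subtotal = $25,197.600701
After credit = $25,197.600701 − $868 = $24,329.600701
Total = $24,329.600701 + $119 = $24,448.600701

$24,448.60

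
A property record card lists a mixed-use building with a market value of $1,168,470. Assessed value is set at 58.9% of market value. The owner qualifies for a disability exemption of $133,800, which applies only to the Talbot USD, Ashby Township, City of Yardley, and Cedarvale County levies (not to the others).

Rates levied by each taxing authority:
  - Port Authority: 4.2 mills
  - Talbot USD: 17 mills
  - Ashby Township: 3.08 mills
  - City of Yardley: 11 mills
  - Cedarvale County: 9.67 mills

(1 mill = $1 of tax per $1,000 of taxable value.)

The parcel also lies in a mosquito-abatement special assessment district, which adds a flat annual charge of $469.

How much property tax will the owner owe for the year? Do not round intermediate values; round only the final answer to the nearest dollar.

$25,953

Assessed value = $1,168,470 × 0.589 = $688,228.83
Port Authority: $688,228.83 × 0.0042 = $2,890.561086
Talbot USD: ($688,228.83 − $133,800) × 0.017 = $554,428.83 × 0.017 = $9,425.29011
Ashby Township: ($688,228.83 − $133,800) × 0.00308 = $554,428.83 × 0.00308 = $1,707.6407964
City of Yardley: ($688,228.83 − $133,800) × 0.011 = $554,428.83 × 0.011 = $6,098.71713
Cedarvale County: ($688,228.83 − $133,800) × 0.00967 = $554,428.83 × 0.00967 = $5,361.3267861
Levies subtotal = $25,483.5359085
Total = $25,483.5359085 + $469 = $25,952.5359085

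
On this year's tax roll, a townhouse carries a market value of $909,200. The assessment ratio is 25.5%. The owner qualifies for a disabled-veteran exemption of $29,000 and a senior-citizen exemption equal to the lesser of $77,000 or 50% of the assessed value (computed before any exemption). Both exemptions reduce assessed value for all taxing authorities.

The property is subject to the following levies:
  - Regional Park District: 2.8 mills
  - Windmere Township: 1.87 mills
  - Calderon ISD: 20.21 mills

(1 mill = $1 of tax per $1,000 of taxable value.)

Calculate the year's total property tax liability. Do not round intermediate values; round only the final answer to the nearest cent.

$3,131.05

Assessed value = $909,200 × 0.255 = $231,846
Senior-citizen exemption = min($77,000, 50% × $231,846) = min($77,000, $115,923) = $77,000 (dollar cap binds)
Taxable value = $231,846 − $29,000 − $77,000 = $125,846
Regional Park District: $125,846 × 0.0028 = $352.3688
Windmere Township: $125,846 × 0.00187 = $235.33202
Calderon ISD: $125,846 × 0.02021 = $2,543.34766
Total = $3,131.04848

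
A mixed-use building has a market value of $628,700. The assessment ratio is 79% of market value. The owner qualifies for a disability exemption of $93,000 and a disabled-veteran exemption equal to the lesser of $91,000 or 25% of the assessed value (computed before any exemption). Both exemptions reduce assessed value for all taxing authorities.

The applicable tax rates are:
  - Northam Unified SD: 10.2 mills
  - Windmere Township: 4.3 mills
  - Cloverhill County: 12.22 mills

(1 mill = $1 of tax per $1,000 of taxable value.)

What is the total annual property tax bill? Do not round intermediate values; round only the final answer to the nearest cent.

$8,354.62

Assessed value = $628,700 × 0.79 = $496,673
Disabled-veteran exemption = min($91,000, 25% × $496,673) = min($91,000, $124,168.25) = $91,000 (dollar cap binds)
Taxable value = $496,673 − $93,000 − $91,000 = $312,673
Northam Unified SD: $312,673 × 0.0102 = $3,189.2646
Windmere Township: $312,673 × 0.0043 = $1,344.4939
Cloverhill County: $312,673 × 0.01222 = $3,820.86406
Total = $8,354.62256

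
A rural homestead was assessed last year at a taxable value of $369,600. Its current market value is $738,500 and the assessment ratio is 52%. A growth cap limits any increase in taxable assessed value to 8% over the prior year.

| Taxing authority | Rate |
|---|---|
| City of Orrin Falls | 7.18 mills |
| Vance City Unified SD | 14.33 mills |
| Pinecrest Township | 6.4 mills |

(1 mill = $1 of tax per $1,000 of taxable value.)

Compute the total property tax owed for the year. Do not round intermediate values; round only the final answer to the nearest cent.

$10,718.00

Uncapped assessed value = $738,500 × 0.52 = $384,020
Cap limit = $369,600 × 1.08 = $399,168
Taxable assessed value = min($384,020, $399,168) = $384,020 (cap does not bind)
City of Orrin Falls: $384,020 × 0.00718 = $2,757.2636
Vance City Unified SD: $384,020 × 0.01433 = $5,503.0066
Pinecrest Township: $384,020 × 0.0064 = $2,457.728
Total = $10,717.9982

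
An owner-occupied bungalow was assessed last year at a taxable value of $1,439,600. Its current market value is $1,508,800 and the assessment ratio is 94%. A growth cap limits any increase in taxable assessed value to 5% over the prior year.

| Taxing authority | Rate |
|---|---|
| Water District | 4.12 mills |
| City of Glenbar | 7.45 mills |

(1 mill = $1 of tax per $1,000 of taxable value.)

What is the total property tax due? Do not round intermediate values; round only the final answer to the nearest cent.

$16,409.41

Uncapped assessed value = $1,508,800 × 0.94 = $1,418,272
Cap limit = $1,439,600 × 1.05 = $1,511,580
Taxable assessed value = min($1,418,272, $1,511,580) = $1,418,272 (cap does not bind)
Water District: $1,418,272 × 0.00412 = $5,843.28064
City of Glenbar: $1,418,272 × 0.00745 = $10,566.1264
Total = $16,409.40704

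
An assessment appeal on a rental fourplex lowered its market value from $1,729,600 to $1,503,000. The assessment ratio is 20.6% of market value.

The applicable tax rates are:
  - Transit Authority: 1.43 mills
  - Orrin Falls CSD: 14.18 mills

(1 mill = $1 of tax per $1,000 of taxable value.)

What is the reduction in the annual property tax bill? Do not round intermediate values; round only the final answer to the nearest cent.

$728.67

Old assessed value = $1,729,600 × 0.206 = $356,297.6
New assessed value = $1,503,000 × 0.206 = $309,618
Combined rate = 0.00143 + 0.01418 = 0.01561
Old tax = $356,297.6 × 0.01561 = $5,561.805536
New tax = $309,618 × 0.01561 = $4,833.13698
Reduction = $5,561.805536 − $4,833.13698 = $728.668556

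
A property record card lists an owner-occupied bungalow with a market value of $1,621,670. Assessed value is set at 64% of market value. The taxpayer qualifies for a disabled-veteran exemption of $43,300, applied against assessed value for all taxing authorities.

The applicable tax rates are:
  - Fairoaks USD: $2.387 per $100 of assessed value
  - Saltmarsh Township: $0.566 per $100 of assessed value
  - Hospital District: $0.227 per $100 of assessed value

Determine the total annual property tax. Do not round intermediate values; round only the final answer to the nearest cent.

$31,627.29

Assessed value = $1,621,670 × 0.64 = $1,037,868.8
Taxable value = $1,037,868.8 − $43,300 = $994,568.8
Fairoaks USD: $994,568.8 × 0.02387 = $23,740.357256
Saltmarsh Township: $994,568.8 × 0.00566 = $5,629.259408
Hospital District: $994,568.8 × 0.00227 = $2,257.671176
Total = $23,740.357256 + $5,629.259408 + $2,257.671176 = $31,627.28784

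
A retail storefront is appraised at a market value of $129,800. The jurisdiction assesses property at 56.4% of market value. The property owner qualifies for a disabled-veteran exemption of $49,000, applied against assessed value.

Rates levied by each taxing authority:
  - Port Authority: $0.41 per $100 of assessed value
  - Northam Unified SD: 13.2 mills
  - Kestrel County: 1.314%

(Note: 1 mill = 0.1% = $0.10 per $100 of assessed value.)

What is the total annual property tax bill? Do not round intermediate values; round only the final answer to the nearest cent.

Assessed value = $129,800 × 0.564 = $73,207.2
Taxable value = $73,207.2 − $49,000 = $24,207.2
Port Authority: $24,207.2 × 0.0041 = $99.24952
Northam Unified SD: $24,207.2 × 0.0132 = $319.53504
Kestrel County: $24,207.2 × 0.01314 = $318.082608
Total = $736.867168

$736.87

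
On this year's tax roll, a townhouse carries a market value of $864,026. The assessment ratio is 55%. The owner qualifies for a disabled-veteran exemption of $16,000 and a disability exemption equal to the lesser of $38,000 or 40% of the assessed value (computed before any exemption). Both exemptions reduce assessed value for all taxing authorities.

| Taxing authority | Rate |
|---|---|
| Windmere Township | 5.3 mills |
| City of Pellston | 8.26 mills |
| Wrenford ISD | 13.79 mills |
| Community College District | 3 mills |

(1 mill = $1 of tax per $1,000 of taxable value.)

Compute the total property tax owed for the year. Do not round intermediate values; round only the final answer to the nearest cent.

Assessed value = $864,026 × 0.55 = $475,214.3
Disability exemption = min($38,000, 40% × $475,214.3) = min($38,000, $190,085.72) = $38,000 (dollar cap binds)
Taxable value = $475,214.3 − $16,000 − $38,000 = $421,214.3
Windmere Township: $421,214.3 × 0.0053 = $2,232.43579
City of Pellston: $421,214.3 × 0.00826 = $3,479.230118
Wrenford ISD: $421,214.3 × 0.01379 = $5,808.545197
Community College District: $421,214.3 × 0.003 = $1,263.6429
Total = $12,783.854005

$12,783.85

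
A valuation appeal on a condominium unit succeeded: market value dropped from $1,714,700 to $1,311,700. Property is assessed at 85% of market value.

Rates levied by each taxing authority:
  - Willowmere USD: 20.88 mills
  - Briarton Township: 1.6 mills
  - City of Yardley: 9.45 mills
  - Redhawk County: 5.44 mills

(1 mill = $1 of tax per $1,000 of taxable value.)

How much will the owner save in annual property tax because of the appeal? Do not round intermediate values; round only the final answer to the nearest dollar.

Old assessed value = $1,714,700 × 0.85 = $1,457,495
New assessed value = $1,311,700 × 0.85 = $1,114,945
Combined rate = 0.02088 + 0.0016 + 0.00945 + 0.00544 = 0.03737
Old tax = $1,457,495 × 0.03737 = $54,466.58815
New tax = $1,114,945 × 0.03737 = $41,665.49465
Reduction = $54,466.58815 − $41,665.49465 = $12,801.0935

$12,801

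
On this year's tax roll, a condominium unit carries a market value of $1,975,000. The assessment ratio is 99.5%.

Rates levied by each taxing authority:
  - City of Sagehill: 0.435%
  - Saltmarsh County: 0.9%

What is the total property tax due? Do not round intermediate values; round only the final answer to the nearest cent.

Assessed value = $1,975,000 × 0.995 = $1,965,125
City of Sagehill: $1,965,125 × 0.00435 = $8,548.29375
Saltmarsh County: $1,965,125 × 0.009 = $17,686.125
Total = $8,548.29375 + $17,686.125 = $26,234.41875

$26,234.42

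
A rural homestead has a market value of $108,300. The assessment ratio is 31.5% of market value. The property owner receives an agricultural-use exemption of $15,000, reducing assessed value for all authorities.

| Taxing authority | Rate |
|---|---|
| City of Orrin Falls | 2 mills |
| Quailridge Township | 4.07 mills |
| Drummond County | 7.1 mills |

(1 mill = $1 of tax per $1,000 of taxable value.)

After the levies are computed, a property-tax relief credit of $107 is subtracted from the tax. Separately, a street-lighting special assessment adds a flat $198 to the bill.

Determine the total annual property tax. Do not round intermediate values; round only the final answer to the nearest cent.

Assessed value = $108,300 × 0.315 = $34,114.5
Taxable value = $34,114.5 − $15,000 = $19,114.5
City of Orrin Falls: $19,114.5 × 0.002 = $38.229
Quailridge Township: $19,114.5 × 0.00407 = $77.796015
Drummond County: $19,114.5 × 0.0071 = $135.71295
Levies subtotal = $251.737965
After credit = $251.737965 − $107 = $144.737965
Total = $144.737965 + $198 = $342.737965

$342.74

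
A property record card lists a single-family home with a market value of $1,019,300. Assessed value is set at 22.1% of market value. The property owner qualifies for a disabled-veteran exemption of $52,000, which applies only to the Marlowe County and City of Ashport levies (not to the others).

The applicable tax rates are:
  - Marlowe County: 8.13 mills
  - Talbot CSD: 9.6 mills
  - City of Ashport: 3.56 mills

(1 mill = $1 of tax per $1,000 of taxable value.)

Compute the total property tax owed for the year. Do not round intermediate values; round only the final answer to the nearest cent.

Assessed value = $1,019,300 × 0.221 = $225,265.3
Marlowe County: ($225,265.3 − $52,000) × 0.00813 = $173,265.3 × 0.00813 = $1,408.646889
Talbot CSD: $225,265.3 × 0.0096 = $2,162.54688
City of Ashport: ($225,265.3 − $52,000) × 0.00356 = $173,265.3 × 0.00356 = $616.824468
Total = $4,188.018237

$4,188.02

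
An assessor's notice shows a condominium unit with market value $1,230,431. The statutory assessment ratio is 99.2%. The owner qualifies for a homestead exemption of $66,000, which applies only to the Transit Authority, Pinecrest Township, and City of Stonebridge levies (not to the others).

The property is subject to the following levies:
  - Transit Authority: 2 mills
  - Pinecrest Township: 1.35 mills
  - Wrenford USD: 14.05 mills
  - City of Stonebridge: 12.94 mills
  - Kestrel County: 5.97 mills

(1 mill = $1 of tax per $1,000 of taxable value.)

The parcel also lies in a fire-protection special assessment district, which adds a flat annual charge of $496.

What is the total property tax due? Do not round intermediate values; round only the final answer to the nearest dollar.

Assessed value = $1,230,431 × 0.992 = $1,220,587.552
Transit Authority: ($1,220,587.552 − $66,000) × 0.002 = $1,154,587.552 × 0.002 = $2,309.175104
Pinecrest Township: ($1,220,587.552 − $66,000) × 0.00135 = $1,154,587.552 × 0.00135 = $1,558.6931952
Wrenford USD: $1,220,587.552 × 0.01405 = $17,149.2551056
City of Stonebridge: ($1,220,587.552 − $66,000) × 0.01294 = $1,154,587.552 × 0.01294 = $14,940.36292288
Kestrel County: $1,220,587.552 × 0.00597 = $7,286.90768544
Levies subtotal = $43,244.39401312
Total = $43,244.39401312 + $496 = $43,740.39401312

$43,740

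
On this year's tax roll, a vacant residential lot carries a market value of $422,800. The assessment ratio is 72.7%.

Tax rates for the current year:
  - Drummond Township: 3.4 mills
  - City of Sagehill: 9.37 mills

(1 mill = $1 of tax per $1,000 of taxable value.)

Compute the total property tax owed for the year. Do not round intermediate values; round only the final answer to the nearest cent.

$3,925.19

Assessed value = $422,800 × 0.727 = $307,375.6
Drummond Township: $307,375.6 × 0.0034 = $1,045.07704
City of Sagehill: $307,375.6 × 0.00937 = $2,880.109372
Total = $1,045.07704 + $2,880.109372 = $3,925.186412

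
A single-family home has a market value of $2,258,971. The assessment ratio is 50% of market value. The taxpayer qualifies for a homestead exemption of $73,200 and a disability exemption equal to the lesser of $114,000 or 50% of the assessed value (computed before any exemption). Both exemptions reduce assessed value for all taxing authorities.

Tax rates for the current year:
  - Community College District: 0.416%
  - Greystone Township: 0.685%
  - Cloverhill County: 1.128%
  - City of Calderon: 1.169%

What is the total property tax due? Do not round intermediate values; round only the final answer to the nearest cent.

$32,018.86

Assessed value = $2,258,971 × 0.5 = $1,129,485.5
Disability exemption = min($114,000, 50% × $1,129,485.5) = min($114,000, $564,742.75) = $114,000 (dollar cap binds)
Taxable value = $1,129,485.5 − $73,200 − $114,000 = $942,285.5
Community College District: $942,285.5 × 0.00416 = $3,919.90768
Greystone Township: $942,285.5 × 0.00685 = $6,454.655675
Cloverhill County: $942,285.5 × 0.01128 = $10,628.98044
City of Calderon: $942,285.5 × 0.01169 = $11,015.317495
Total = $32,018.86129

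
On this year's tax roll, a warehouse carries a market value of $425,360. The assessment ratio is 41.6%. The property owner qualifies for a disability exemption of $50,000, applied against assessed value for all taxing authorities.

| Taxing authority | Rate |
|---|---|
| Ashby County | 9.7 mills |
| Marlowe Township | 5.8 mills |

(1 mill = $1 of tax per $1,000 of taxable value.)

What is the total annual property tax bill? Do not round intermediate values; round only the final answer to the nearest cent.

Assessed value = $425,360 × 0.416 = $176,949.76
Taxable value = $176,949.76 − $50,000 = $126,949.76
Ashby County: $126,949.76 × 0.0097 = $1,231.412672
Marlowe Township: $126,949.76 × 0.0058 = $736.308608
Total = $1,231.412672 + $736.308608 = $1,967.72128

$1,967.72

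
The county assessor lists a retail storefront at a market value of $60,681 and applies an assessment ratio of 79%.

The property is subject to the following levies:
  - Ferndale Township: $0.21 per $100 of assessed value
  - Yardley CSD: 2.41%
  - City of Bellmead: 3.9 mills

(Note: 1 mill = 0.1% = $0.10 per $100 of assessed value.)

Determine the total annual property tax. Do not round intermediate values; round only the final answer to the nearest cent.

Assessed value = $60,681 × 0.79 = $47,937.99
Ferndale Township: $47,937.99 × 0.0021 = $100.669779
Yardley CSD: $47,937.99 × 0.0241 = $1,155.305559
City of Bellmead: $47,937.99 × 0.0039 = $186.958161
Total = $1,442.933499

$1,442.93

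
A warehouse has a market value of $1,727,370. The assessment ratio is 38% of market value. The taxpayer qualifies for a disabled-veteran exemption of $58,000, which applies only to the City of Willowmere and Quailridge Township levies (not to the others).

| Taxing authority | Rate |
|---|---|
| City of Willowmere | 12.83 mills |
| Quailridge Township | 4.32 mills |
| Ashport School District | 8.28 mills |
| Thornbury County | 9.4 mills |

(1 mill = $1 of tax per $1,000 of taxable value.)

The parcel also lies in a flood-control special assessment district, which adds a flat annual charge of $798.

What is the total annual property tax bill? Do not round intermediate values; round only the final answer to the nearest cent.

$22,665.73

Assessed value = $1,727,370 × 0.38 = $656,400.6
City of Willowmere: ($656,400.6 − $58,000) × 0.01283 = $598,400.6 × 0.01283 = $7,677.479698
Quailridge Township: ($656,400.6 − $58,000) × 0.00432 = $598,400.6 × 0.00432 = $2,585.090592
Ashport School District: $656,400.6 × 0.00828 = $5,434.996968
Thornbury County: $656,400.6 × 0.0094 = $6,170.16564
Levies subtotal = $21,867.732898
Total = $21,867.732898 + $798 = $22,665.732898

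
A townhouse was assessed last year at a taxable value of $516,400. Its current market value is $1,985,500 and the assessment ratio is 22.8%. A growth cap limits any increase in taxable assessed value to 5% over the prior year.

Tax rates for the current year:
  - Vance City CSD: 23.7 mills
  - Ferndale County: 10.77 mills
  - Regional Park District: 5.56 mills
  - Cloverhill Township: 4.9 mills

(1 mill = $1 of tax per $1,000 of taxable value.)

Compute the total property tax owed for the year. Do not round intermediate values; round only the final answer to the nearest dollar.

Uncapped assessed value = $1,985,500 × 0.228 = $452,694
Cap limit = $516,400 × 1.05 = $542,220
Taxable assessed value = min($452,694, $542,220) = $452,694 (cap does not bind)
Vance City CSD: $452,694 × 0.0237 = $10,728.8478
Ferndale County: $452,694 × 0.01077 = $4,875.51438
Regional Park District: $452,694 × 0.00556 = $2,516.97864
Cloverhill Township: $452,694 × 0.0049 = $2,218.2006
Total = $20,339.54142

$20,340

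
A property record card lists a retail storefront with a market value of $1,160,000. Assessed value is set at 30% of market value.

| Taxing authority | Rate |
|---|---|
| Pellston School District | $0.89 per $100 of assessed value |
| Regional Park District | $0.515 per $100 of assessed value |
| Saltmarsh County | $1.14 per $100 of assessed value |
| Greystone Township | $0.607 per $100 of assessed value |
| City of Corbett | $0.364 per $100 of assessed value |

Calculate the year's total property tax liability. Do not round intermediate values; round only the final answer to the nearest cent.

$12,235.68

Assessed value = $1,160,000 × 0.3 = $348,000
Pellston School District: $348,000 × 0.0089 = $3,097.2
Regional Park District: $348,000 × 0.00515 = $1,792.2
Saltmarsh County: $348,000 × 0.0114 = $3,967.2
Greystone Township: $348,000 × 0.00607 = $2,112.36
City of Corbett: $348,000 × 0.00364 = $1,266.72
Total = $3,097.2 + $1,792.2 + $3,967.2 + $2,112.36 + $1,266.72 = $12,235.68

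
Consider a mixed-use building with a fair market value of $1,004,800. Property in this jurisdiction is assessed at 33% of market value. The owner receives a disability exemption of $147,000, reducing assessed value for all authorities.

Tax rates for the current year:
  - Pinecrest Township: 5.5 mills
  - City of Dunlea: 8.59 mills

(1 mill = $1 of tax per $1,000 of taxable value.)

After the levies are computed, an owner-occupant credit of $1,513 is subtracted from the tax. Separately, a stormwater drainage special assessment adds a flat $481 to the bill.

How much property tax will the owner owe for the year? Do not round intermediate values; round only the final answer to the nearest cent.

$1,568.79

Assessed value = $1,004,800 × 0.33 = $331,584
Taxable value = $331,584 − $147,000 = $184,584
Pinecrest Township: $184,584 × 0.0055 = $1,015.212
City of Dunlea: $184,584 × 0.00859 = $1,585.57656
Levies subtotal = $2,600.78856
After credit = $2,600.78856 − $1,513 = $1,087.78856
Total = $1,087.78856 + $481 = $1,568.78856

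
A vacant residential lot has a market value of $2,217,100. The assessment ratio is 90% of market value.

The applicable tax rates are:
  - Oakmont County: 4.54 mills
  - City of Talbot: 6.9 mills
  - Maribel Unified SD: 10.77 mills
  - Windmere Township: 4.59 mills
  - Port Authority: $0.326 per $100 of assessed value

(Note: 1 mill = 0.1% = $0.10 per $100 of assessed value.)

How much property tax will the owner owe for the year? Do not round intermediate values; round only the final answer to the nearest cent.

Assessed value = $2,217,100 × 0.9 = $1,995,390
Oakmont County: $1,995,390 × 0.00454 = $9,059.0706
City of Talbot: $1,995,390 × 0.0069 = $13,768.191
Maribel Unified SD: $1,995,390 × 0.01077 = $21,490.3503
Windmere Township: $1,995,390 × 0.00459 = $9,158.8401
Port Authority: $1,995,390 × 0.00326 = $6,504.9714
Total = $59,981.4234

$59,981.42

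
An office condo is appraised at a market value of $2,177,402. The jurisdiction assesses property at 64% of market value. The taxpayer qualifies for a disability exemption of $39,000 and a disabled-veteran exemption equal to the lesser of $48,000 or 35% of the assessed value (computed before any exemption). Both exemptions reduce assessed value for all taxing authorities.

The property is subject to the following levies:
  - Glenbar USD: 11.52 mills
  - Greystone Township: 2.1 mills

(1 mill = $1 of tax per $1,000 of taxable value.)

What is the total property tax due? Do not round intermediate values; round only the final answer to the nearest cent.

Assessed value = $2,177,402 × 0.64 = $1,393,537.28
Disabled-veteran exemption = min($48,000, 35% × $1,393,537.28) = min($48,000, $487,738.048) = $48,000 (dollar cap binds)
Taxable value = $1,393,537.28 − $39,000 − $48,000 = $1,306,537.28
Glenbar USD: $1,306,537.28 × 0.01152 = $15,051.3094656
Greystone Township: $1,306,537.28 × 0.0021 = $2,743.728288
Total = $17,795.0377536

$17,795.04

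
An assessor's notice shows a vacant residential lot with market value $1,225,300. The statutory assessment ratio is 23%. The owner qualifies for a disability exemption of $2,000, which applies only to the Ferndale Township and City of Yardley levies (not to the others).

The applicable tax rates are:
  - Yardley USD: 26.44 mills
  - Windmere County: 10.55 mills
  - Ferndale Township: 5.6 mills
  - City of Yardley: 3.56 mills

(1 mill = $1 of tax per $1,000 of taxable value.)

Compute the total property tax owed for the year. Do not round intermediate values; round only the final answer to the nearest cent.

Assessed value = $1,225,300 × 0.23 = $281,819
Yardley USD: $281,819 × 0.02644 = $7,451.29436
Windmere County: $281,819 × 0.01055 = $2,973.19045
Ferndale Township: ($281,819 − $2,000) × 0.0056 = $279,819 × 0.0056 = $1,566.9864
City of Yardley: ($281,819 − $2,000) × 0.00356 = $279,819 × 0.00356 = $996.15564
Total = $12,987.62685

$12,987.63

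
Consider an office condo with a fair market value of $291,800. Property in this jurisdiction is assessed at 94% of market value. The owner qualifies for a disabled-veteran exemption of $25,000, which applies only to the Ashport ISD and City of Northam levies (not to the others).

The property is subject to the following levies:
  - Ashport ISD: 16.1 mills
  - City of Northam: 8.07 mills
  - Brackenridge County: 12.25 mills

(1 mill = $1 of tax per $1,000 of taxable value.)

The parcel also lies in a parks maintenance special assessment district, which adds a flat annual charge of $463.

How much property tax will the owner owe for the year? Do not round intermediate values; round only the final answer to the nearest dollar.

Assessed value = $291,800 × 0.94 = $274,292
Ashport ISD: ($274,292 − $25,000) × 0.0161 = $249,292 × 0.0161 = $4,013.6012
City of Northam: ($274,292 − $25,000) × 0.00807 = $249,292 × 0.00807 = $2,011.78644
Brackenridge County: $274,292 × 0.01225 = $3,360.077
Levies subtotal = $9,385.46464
Total = $9,385.46464 + $463 = $9,848.46464

$9,848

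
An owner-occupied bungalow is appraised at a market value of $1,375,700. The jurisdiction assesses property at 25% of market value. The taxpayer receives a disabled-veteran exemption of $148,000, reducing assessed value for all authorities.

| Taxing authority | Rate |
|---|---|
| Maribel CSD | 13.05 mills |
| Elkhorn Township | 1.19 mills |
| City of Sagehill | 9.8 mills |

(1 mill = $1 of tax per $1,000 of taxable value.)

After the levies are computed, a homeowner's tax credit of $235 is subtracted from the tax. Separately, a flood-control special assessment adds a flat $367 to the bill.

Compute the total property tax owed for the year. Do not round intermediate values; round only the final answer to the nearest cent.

$4,842.04

Assessed value = $1,375,700 × 0.25 = $343,925
Taxable value = $343,925 − $148,000 = $195,925
Maribel CSD: $195,925 × 0.01305 = $2,556.82125
Elkhorn Township: $195,925 × 0.00119 = $233.15075
City of Sagehill: $195,925 × 0.0098 = $1,920.065
Levies subtotal = $4,710.037
After credit = $4,710.037 − $235 = $4,475.037
Total = $4,475.037 + $367 = $4,842.037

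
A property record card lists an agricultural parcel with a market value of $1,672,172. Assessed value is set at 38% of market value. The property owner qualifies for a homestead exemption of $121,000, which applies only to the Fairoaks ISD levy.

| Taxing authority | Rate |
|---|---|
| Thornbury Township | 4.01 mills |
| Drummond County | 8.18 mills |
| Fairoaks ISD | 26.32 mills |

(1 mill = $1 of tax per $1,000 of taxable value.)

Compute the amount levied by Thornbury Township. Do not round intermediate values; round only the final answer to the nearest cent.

$2,548.06

Assessed value = $1,672,172 × 0.38 = $635,425.36
Thornbury Township taxable value = $635,425.36 (exemption does not apply)
Thornbury Township levy = $635,425.36 × 0.00401 = $2,548.0556936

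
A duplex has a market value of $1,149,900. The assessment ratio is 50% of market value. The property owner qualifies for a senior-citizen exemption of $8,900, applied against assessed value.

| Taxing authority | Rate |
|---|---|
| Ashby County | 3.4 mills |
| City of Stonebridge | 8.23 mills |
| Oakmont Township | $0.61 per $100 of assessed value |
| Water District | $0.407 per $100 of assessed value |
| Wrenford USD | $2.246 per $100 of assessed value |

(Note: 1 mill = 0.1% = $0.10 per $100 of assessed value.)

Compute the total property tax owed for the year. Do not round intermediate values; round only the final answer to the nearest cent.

Assessed value = $1,149,900 × 0.5 = $574,950
Taxable value = $574,950 − $8,900 = $566,050
Ashby County: $566,050 × 0.0034 = $1,924.57
City of Stonebridge: $566,050 × 0.00823 = $4,658.5915
Oakmont Township: $566,050 × 0.0061 = $3,452.905
Water District: $566,050 × 0.00407 = $2,303.8235
Wrenford USD: $566,050 × 0.02246 = $12,713.483
Total = $25,053.373

$25,053.37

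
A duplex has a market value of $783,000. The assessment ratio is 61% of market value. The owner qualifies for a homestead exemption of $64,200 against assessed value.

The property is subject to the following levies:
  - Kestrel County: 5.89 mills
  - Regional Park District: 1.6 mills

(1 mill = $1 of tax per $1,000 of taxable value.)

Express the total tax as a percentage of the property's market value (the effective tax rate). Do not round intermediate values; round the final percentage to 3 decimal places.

Assessed value = $783,000 × 0.61 = $477,630
Taxable value = $477,630 − $64,200 = $413,430
Kestrel County: $413,430 × 0.00589 = $2,435.1027
Regional Park District: $413,430 × 0.0016 = $661.488
Total tax = $3,096.5907
Effective rate = $3,096.5907 ÷ $783,000 = 0.395% of market value

0.395%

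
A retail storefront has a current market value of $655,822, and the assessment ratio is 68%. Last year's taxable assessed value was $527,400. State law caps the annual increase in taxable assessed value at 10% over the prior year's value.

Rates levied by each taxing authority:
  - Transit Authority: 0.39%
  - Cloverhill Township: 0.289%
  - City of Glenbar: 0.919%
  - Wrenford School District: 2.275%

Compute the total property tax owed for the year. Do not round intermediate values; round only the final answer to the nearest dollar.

$17,272

Uncapped assessed value = $655,822 × 0.68 = $445,958.96
Cap limit = $527,400 × 1.1 = $580,140
Taxable assessed value = min($445,958.96, $580,140) = $445,958.96 (cap does not bind)
Transit Authority: $445,958.96 × 0.0039 = $1,739.239944
Cloverhill Township: $445,958.96 × 0.00289 = $1,288.8213944
City of Glenbar: $445,958.96 × 0.00919 = $4,098.3628424
Wrenford School District: $445,958.96 × 0.02275 = $10,145.56634
Total = $17,271.9905208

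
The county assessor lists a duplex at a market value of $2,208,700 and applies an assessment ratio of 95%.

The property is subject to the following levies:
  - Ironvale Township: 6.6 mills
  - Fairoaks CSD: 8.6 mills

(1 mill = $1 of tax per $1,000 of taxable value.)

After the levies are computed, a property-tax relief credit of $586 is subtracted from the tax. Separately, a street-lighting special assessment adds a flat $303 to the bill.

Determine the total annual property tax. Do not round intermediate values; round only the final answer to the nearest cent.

Assessed value = $2,208,700 × 0.95 = $2,098,265
Ironvale Township: $2,098,265 × 0.0066 = $13,848.549
Fairoaks CSD: $2,098,265 × 0.0086 = $18,045.079
Levies subtotal = $31,893.628
After credit = $31,893.628 − $586 = $31,307.628
Total = $31,307.628 + $303 = $31,610.628

$31,610.63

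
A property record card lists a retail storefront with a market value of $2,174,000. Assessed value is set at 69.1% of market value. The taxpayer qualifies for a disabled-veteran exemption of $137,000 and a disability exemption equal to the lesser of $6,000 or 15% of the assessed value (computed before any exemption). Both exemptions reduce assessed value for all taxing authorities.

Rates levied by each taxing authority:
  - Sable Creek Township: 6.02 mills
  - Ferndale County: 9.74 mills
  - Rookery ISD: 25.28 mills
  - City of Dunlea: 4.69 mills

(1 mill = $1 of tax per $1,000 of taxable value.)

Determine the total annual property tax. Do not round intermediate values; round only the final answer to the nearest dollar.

$62,158

Assessed value = $2,174,000 × 0.691 = $1,502,234
Disability exemption = min($6,000, 15% × $1,502,234) = min($6,000, $225,335.1) = $6,000 (dollar cap binds)
Taxable value = $1,502,234 − $137,000 − $6,000 = $1,359,234
Sable Creek Township: $1,359,234 × 0.00602 = $8,182.58868
Ferndale County: $1,359,234 × 0.00974 = $13,238.93916
Rookery ISD: $1,359,234 × 0.02528 = $34,361.43552
City of Dunlea: $1,359,234 × 0.00469 = $6,374.80746
Total = $62,157.77082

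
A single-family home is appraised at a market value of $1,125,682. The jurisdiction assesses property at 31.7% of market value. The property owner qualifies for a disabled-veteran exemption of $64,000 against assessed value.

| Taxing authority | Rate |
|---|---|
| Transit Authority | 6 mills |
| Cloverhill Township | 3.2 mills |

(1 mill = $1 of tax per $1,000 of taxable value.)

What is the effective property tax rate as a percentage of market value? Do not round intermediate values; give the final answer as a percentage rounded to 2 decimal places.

Assessed value = $1,125,682 × 0.317 = $356,841.194
Taxable value = $356,841.194 − $64,000 = $292,841.194
Transit Authority: $292,841.194 × 0.006 = $1,757.047164
Cloverhill Township: $292,841.194 × 0.0032 = $937.0918208
Total tax = $2,694.1389848
Effective rate = $2,694.1389848 ÷ $1,125,682 = 0.24% of market value

0.24%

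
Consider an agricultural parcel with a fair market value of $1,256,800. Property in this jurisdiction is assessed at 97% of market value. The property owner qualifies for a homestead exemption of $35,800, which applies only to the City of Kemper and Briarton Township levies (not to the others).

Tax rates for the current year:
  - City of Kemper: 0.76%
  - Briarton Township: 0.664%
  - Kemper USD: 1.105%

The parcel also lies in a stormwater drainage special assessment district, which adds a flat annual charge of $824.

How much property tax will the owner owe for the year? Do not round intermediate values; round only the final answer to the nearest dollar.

Assessed value = $1,256,800 × 0.97 = $1,219,096
City of Kemper: ($1,219,096 − $35,800) × 0.0076 = $1,183,296 × 0.0076 = $8,993.0496
Briarton Township: ($1,219,096 − $35,800) × 0.00664 = $1,183,296 × 0.00664 = $7,857.08544
Kemper USD: $1,219,096 × 0.01105 = $13,471.0108
Levies subtotal = $30,321.14584
Total = $30,321.14584 + $824 = $31,145.14584

$31,145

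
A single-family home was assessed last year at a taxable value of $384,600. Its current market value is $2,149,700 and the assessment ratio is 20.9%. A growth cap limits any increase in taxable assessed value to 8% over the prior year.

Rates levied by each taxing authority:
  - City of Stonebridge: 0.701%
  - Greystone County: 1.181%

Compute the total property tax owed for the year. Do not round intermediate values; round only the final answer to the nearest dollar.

$7,817

Uncapped assessed value = $2,149,700 × 0.209 = $449,287.3
Cap limit = $384,600 × 1.08 = $415,368
Taxable assessed value = min($449,287.3, $415,368) = $415,368 (cap binds)
City of Stonebridge: $415,368 × 0.00701 = $2,911.72968
Greystone County: $415,368 × 0.01181 = $4,905.49608
Total = $7,817.22576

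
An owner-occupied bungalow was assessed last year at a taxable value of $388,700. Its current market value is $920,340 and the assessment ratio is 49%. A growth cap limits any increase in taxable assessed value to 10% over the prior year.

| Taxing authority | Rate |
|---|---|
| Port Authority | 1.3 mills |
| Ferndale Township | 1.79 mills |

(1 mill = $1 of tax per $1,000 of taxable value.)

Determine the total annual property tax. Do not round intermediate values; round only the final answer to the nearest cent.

$1,321.19

Uncapped assessed value = $920,340 × 0.49 = $450,966.6
Cap limit = $388,700 × 1.1 = $427,570
Taxable assessed value = min($450,966.6, $427,570) = $427,570 (cap binds)
Port Authority: $427,570 × 0.0013 = $555.841
Ferndale Township: $427,570 × 0.00179 = $765.3503
Total = $1,321.1913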